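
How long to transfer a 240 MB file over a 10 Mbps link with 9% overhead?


Effective throughput = 10 * (1 - 9/100) = 9.1 Mbps
File size in Mb = 240 * 8 = 1920 Mb
Time = 1920 / 9.1
Time = 210.989 seconds


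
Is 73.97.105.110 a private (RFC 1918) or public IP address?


RFC 1918 private ranges:
  10.0.0.0/8 (10.0.0.0 - 10.255.255.255)
  172.16.0.0/12 (172.16.0.0 - 172.31.255.255)
  192.168.0.0/16 (192.168.0.0 - 192.168.255.255)
Public (not in any RFC 1918 range)


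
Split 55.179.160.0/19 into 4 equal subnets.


New prefix = 19 + 2 = 21
Each subnet has 2048 addresses
  55.179.160.0/21
  55.179.168.0/21
  55.179.176.0/21
  55.179.184.0/21
Subnets: 55.179.160.0/21, 55.179.168.0/21, 55.179.176.0/21, 55.179.184.0/21


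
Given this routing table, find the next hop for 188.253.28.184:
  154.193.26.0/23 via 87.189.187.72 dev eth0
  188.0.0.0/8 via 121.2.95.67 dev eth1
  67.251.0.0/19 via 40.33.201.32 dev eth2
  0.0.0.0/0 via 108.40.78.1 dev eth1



Longest prefix match for 188.253.28.184:
  /23 154.193.26.0: no
  /8 188.0.0.0: MATCH
  /19 67.251.0.0: no
  /0 0.0.0.0: MATCH
Selected: next-hop 121.2.95.67 via eth1 (matched /8)


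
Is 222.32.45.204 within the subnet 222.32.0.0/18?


Subnet network: 222.32.0.0
Test IP AND mask: 222.32.0.0
Yes, 222.32.45.204 is in 222.32.0.0/18


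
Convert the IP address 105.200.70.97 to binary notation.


105 = 01101001
200 = 11001000
70 = 01000110
97 = 01100001
Binary: 01101001.11001000.01000110.01100001


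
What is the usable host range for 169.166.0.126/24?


Network: 169.166.0.0
Broadcast: 169.166.0.255
First usable = network + 1
Last usable = broadcast - 1
Range: 169.166.0.1 to 169.166.0.254


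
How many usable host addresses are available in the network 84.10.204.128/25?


Host bits = 32 - 25 = 7
Total addresses = 2^7 = 128
Usable = total - 2 (network and broadcast)
Usable hosts: 126


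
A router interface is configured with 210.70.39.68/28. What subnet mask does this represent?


/28 means 28 network bits, 4 host bits
Binary: 11111111111111111111111111110000
Mask: 255.255.255.240


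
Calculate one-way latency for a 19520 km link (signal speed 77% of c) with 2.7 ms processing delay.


Speed = 0.77 * 3e5 km/s = 231000 km/s
Propagation delay = 19520 / 231000 = 0.0845 s = 84.5022 ms
Processing delay = 2.7 ms
Total one-way latency = 87.2022 ms


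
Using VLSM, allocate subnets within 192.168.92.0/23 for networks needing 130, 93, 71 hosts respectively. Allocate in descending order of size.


130 hosts -> /24 (254 usable): 192.168.92.0/24
93 hosts -> /25 (126 usable): 192.168.93.0/25
71 hosts -> /25 (126 usable): 192.168.93.128/25
Allocation: 192.168.92.0/24 (130 hosts, 254 usable); 192.168.93.0/25 (93 hosts, 126 usable); 192.168.93.128/25 (71 hosts, 126 usable)


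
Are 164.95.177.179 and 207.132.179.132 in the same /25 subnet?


Mask: 255.255.255.128
164.95.177.179 AND mask = 164.95.177.128
207.132.179.132 AND mask = 207.132.179.128
No, different subnets (164.95.177.128 vs 207.132.179.128)


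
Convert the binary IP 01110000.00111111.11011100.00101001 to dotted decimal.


01110000 = 112
00111111 = 63
11011100 = 220
00101001 = 41
IP: 112.63.220.41


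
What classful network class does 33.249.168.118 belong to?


First octet: 33
Binary: 00100001
0xxxxxxx -> Class A (1-126)
Class A, default mask 255.0.0.0 (/8)


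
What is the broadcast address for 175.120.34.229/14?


Network: 175.120.0.0/14
Host bits = 18
Set all host bits to 1:
Broadcast: 175.123.255.255


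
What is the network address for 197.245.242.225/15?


IP:   11000101.11110101.11110010.11100001
Mask: 11111111.11111110.00000000.00000000
AND operation:
Net:  11000101.11110100.00000000.00000000
Network: 197.244.0.0/15


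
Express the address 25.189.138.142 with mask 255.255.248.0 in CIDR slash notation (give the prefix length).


Binary: 11111111.11111111.11111000.00000000
Count leading 1s
Prefix: /21


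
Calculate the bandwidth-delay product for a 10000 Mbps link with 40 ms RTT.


BDP = bandwidth * RTT
= 10000 Mbps * 40 ms
= 10000 * 1e6 * 40 / 1000 bits
= 400000000 bits
= 50000000 bytes
= 48828.125 KB
BDP = 400000000 bits (50000000 bytes)


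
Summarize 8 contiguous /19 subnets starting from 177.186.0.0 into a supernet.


Original prefix: /19
Number of subnets: 8 = 2^3
New prefix = 19 - 3 = 16
Supernet: 177.186.0.0/16


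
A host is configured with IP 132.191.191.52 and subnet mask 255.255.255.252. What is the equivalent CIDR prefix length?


Binary: 11111111.11111111.11111111.11111100
Count leading 1s
Prefix: /30


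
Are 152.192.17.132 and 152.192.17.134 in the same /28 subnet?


Mask: 255.255.255.240
152.192.17.132 AND mask = 152.192.17.128
152.192.17.134 AND mask = 152.192.17.128
Yes, same subnet (152.192.17.128)


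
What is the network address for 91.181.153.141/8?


IP:   01011011.10110101.10011001.10001101
Mask: 11111111.00000000.00000000.00000000
AND operation:
Net:  01011011.00000000.00000000.00000000
Network: 91.0.0.0/8


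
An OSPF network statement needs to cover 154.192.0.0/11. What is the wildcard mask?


Subnet mask: 255.224.0.0
Wildcard = 255.255.255.255 - subnet mask
255 - 255 = 0
255 - 224 = 31
255 - 0 = 255
255 - 0 = 255
Wildcard: 0.31.255.255


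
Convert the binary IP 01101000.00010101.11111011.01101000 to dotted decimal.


01101000 = 104
00010101 = 21
11111011 = 251
01101000 = 104
IP: 104.21.251.104


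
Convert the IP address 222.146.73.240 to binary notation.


222 = 11011110
146 = 10010010
73 = 01001001
240 = 11110000
Binary: 11011110.10010010.01001001.11110000


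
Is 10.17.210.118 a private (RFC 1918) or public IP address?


RFC 1918 private ranges:
  10.0.0.0/8 (10.0.0.0 - 10.255.255.255)
  172.16.0.0/12 (172.16.0.0 - 172.31.255.255)
  192.168.0.0/16 (192.168.0.0 - 192.168.255.255)
Private (in 10.0.0.0/8)


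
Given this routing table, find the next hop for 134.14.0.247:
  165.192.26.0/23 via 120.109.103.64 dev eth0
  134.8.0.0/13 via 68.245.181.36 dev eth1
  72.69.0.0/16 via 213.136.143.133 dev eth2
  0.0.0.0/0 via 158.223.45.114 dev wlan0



Longest prefix match for 134.14.0.247:
  /23 165.192.26.0: no
  /13 134.8.0.0: MATCH
  /16 72.69.0.0: no
  /0 0.0.0.0: MATCH
Selected: next-hop 68.245.181.36 via eth1 (matched /13)


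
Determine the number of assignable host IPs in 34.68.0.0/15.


Host bits = 32 - 15 = 17
Total addresses = 2^17 = 131072
Usable = total - 2 (network and broadcast)
Usable hosts: 131070


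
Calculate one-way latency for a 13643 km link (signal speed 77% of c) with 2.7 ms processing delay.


Speed = 0.77 * 3e5 km/s = 231000 km/s
Propagation delay = 13643 / 231000 = 0.0591 s = 59.0606 ms
Processing delay = 2.7 ms
Total one-way latency = 61.7606 ms


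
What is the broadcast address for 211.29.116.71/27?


Network: 211.29.116.64/27
Host bits = 5
Set all host bits to 1:
Broadcast: 211.29.116.95


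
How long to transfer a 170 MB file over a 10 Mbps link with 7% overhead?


Effective throughput = 10 * (1 - 7/100) = 9.3 Mbps
File size in Mb = 170 * 8 = 1360 Mb
Time = 1360 / 9.3
Time = 146.2366 seconds


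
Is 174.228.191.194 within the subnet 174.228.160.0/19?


Subnet network: 174.228.160.0
Test IP AND mask: 174.228.160.0
Yes, 174.228.191.194 is in 174.228.160.0/19


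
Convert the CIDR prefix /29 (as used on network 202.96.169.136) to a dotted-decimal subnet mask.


/29 means 29 network bits, 3 host bits
Binary: 11111111111111111111111111111000
Mask: 255.255.255.248


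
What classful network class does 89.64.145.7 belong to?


First octet: 89
Binary: 01011001
0xxxxxxx -> Class A (1-126)
Class A, default mask 255.0.0.0 (/8)


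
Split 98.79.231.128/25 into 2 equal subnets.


New prefix = 25 + 1 = 26
Each subnet has 64 addresses
  98.79.231.128/26
  98.79.231.192/26
Subnets: 98.79.231.128/26, 98.79.231.192/26


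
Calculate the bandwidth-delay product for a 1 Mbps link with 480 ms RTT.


BDP = bandwidth * RTT
= 1 Mbps * 480 ms
= 1 * 1e6 * 480 / 1000 bits
= 480000 bits
= 60000 bytes
= 58.5938 KB
BDP = 480000 bits (60000 bytes)


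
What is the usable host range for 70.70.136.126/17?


Network: 70.70.128.0
Broadcast: 70.70.255.255
First usable = network + 1
Last usable = broadcast - 1
Range: 70.70.128.1 to 70.70.255.254


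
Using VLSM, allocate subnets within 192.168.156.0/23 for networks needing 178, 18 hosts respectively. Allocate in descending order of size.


178 hosts -> /24 (254 usable): 192.168.156.0/24
18 hosts -> /27 (30 usable): 192.168.157.0/27
Allocation: 192.168.156.0/24 (178 hosts, 254 usable); 192.168.157.0/27 (18 hosts, 30 usable)


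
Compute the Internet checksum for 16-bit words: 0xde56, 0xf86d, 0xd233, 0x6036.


Sum all words (with carry folding):
+ 0xde56 = 0xde56
+ 0xf86d = 0xd6c4
+ 0xd233 = 0xa8f8
+ 0x6036 = 0x092f
One's complement: ~0x092f
Checksum = 0xf6d0


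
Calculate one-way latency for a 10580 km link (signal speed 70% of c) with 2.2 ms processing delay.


Speed = 0.7 * 3e5 km/s = 210000 km/s
Propagation delay = 10580 / 210000 = 0.0504 s = 50.381 ms
Processing delay = 2.2 ms
Total one-way latency = 52.581 ms


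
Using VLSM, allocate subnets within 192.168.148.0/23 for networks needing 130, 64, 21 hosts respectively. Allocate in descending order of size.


130 hosts -> /24 (254 usable): 192.168.148.0/24
64 hosts -> /25 (126 usable): 192.168.149.0/25
21 hosts -> /27 (30 usable): 192.168.149.128/27
Allocation: 192.168.148.0/24 (130 hosts, 254 usable); 192.168.149.0/25 (64 hosts, 126 usable); 192.168.149.128/27 (21 hosts, 30 usable)


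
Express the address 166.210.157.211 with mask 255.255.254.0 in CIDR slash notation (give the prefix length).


Binary: 11111111.11111111.11111110.00000000
Count leading 1s
Prefix: /23


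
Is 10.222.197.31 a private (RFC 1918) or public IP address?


RFC 1918 private ranges:
  10.0.0.0/8 (10.0.0.0 - 10.255.255.255)
  172.16.0.0/12 (172.16.0.0 - 172.31.255.255)
  192.168.0.0/16 (192.168.0.0 - 192.168.255.255)
Private (in 10.0.0.0/8)


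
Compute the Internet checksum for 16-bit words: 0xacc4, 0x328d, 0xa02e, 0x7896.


Sum all words (with carry folding):
+ 0xacc4 = 0xacc4
+ 0x328d = 0xdf51
+ 0xa02e = 0x7f80
+ 0x7896 = 0xf816
One's complement: ~0xf816
Checksum = 0x07e9


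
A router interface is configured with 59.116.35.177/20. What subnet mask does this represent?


/20 means 20 network bits, 12 host bits
Binary: 11111111111111111111000000000000
Mask: 255.255.240.0


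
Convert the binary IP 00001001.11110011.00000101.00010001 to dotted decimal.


00001001 = 9
11110011 = 243
00000101 = 5
00010001 = 17
IP: 9.243.5.17


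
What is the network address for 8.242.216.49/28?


IP:   00001000.11110010.11011000.00110001
Mask: 11111111.11111111.11111111.11110000
AND operation:
Net:  00001000.11110010.11011000.00110000
Network: 8.242.216.48/28


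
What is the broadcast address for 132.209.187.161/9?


Network: 132.128.0.0/9
Host bits = 23
Set all host bits to 1:
Broadcast: 132.255.255.255


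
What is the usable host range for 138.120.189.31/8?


Network: 138.0.0.0
Broadcast: 138.255.255.255
First usable = network + 1
Last usable = broadcast - 1
Range: 138.0.0.1 to 138.255.255.254


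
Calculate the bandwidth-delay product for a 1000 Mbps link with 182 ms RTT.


BDP = bandwidth * RTT
= 1000 Mbps * 182 ms
= 1000 * 1e6 * 182 / 1000 bits
= 182000000 bits
= 22750000 bytes
= 22216.7969 KB
BDP = 182000000 bits (22750000 bytes)


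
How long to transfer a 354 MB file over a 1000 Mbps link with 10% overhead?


Effective throughput = 1000 * (1 - 10/100) = 900 Mbps
File size in Mb = 354 * 8 = 2832 Mb
Time = 2832 / 900
Time = 3.1467 seconds


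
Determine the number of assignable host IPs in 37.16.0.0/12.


Host bits = 32 - 12 = 20
Total addresses = 2^20 = 1048576
Usable = total - 2 (network and broadcast)
Usable hosts: 1048574


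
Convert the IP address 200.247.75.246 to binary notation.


200 = 11001000
247 = 11110111
75 = 01001011
246 = 11110110
Binary: 11001000.11110111.01001011.11110110


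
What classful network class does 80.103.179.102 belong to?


First octet: 80
Binary: 01010000
0xxxxxxx -> Class A (1-126)
Class A, default mask 255.0.0.0 (/8)


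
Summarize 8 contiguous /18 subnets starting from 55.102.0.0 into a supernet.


Original prefix: /18
Number of subnets: 8 = 2^3
New prefix = 18 - 3 = 15
Supernet: 55.102.0.0/15


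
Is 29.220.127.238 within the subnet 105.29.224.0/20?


Subnet network: 105.29.224.0
Test IP AND mask: 29.220.112.0
No, 29.220.127.238 is not in 105.29.224.0/20


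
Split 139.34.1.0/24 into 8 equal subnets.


New prefix = 24 + 3 = 27
Each subnet has 32 addresses
  139.34.1.0/27
  139.34.1.32/27
  139.34.1.64/27
  139.34.1.96/27
  139.34.1.128/27
  139.34.1.160/27
  139.34.1.192/27
  139.34.1.224/27
Subnets: 139.34.1.0/27, 139.34.1.32/27, 139.34.1.64/27, 139.34.1.96/27, 139.34.1.128/27, 139.34.1.160/27, 139.34.1.192/27, 139.34.1.224/27


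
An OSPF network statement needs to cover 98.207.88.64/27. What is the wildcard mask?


Subnet mask: 255.255.255.224
Wildcard = 255.255.255.255 - subnet mask
255 - 255 = 0
255 - 255 = 0
255 - 255 = 0
255 - 224 = 31
Wildcard: 0.0.0.31


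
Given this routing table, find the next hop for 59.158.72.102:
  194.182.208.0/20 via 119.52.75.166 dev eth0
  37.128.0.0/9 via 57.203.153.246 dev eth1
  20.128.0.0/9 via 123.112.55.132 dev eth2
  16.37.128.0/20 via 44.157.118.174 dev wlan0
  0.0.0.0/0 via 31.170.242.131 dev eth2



Longest prefix match for 59.158.72.102:
  /20 194.182.208.0: no
  /9 37.128.0.0: no
  /9 20.128.0.0: no
  /20 16.37.128.0: no
  /0 0.0.0.0: MATCH
Selected: next-hop 31.170.242.131 via eth2 (matched /0)


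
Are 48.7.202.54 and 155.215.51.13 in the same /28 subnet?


Mask: 255.255.255.240
48.7.202.54 AND mask = 48.7.202.48
155.215.51.13 AND mask = 155.215.51.0
No, different subnets (48.7.202.48 vs 155.215.51.0)


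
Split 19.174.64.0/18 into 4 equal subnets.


New prefix = 18 + 2 = 20
Each subnet has 4096 addresses
  19.174.64.0/20
  19.174.80.0/20
  19.174.96.0/20
  19.174.112.0/20
Subnets: 19.174.64.0/20, 19.174.80.0/20, 19.174.96.0/20, 19.174.112.0/20


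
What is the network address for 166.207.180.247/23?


IP:   10100110.11001111.10110100.11110111
Mask: 11111111.11111111.11111110.00000000
AND operation:
Net:  10100110.11001111.10110100.00000000
Network: 166.207.180.0/23


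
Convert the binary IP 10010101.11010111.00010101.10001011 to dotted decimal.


10010101 = 149
11010111 = 215
00010101 = 21
10001011 = 139
IP: 149.215.21.139


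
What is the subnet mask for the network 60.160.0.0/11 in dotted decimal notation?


/11 means 11 network bits, 21 host bits
Binary: 11111111111000000000000000000000
Mask: 255.224.0.0


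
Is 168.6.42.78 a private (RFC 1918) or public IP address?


RFC 1918 private ranges:
  10.0.0.0/8 (10.0.0.0 - 10.255.255.255)
  172.16.0.0/12 (172.16.0.0 - 172.31.255.255)
  192.168.0.0/16 (192.168.0.0 - 192.168.255.255)
Public (not in any RFC 1918 range)


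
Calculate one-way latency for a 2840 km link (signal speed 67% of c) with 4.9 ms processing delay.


Speed = 0.67 * 3e5 km/s = 201000 km/s
Propagation delay = 2840 / 201000 = 0.0141 s = 14.1294 ms
Processing delay = 4.9 ms
Total one-way latency = 19.0294 ms


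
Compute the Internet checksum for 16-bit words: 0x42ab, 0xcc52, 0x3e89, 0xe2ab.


Sum all words (with carry folding):
+ 0x42ab = 0x42ab
+ 0xcc52 = 0x0efe
+ 0x3e89 = 0x4d87
+ 0xe2ab = 0x3033
One's complement: ~0x3033
Checksum = 0xcfcc


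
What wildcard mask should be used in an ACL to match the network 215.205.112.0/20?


Subnet mask: 255.255.240.0
Wildcard = 255.255.255.255 - subnet mask
255 - 255 = 0
255 - 255 = 0
255 - 240 = 15
255 - 0 = 255
Wildcard: 0.0.15.255


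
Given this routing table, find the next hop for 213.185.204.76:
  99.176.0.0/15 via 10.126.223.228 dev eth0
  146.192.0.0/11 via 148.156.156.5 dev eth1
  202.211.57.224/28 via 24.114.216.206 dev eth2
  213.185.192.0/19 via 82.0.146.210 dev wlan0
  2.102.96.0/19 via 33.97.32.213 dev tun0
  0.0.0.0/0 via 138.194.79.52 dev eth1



Longest prefix match for 213.185.204.76:
  /15 99.176.0.0: no
  /11 146.192.0.0: no
  /28 202.211.57.224: no
  /19 213.185.192.0: MATCH
  /19 2.102.96.0: no
  /0 0.0.0.0: MATCH
Selected: next-hop 82.0.146.210 via wlan0 (matched /19)


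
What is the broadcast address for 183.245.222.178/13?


Network: 183.240.0.0/13
Host bits = 19
Set all host bits to 1:
Broadcast: 183.247.255.255


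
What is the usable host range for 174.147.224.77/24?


Network: 174.147.224.0
Broadcast: 174.147.224.255
First usable = network + 1
Last usable = broadcast - 1
Range: 174.147.224.1 to 174.147.224.254


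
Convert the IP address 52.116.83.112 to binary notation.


52 = 00110100
116 = 01110100
83 = 01010011
112 = 01110000
Binary: 00110100.01110100.01010011.01110000


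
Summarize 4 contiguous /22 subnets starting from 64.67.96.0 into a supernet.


Original prefix: /22
Number of subnets: 4 = 2^2
New prefix = 22 - 2 = 20
Supernet: 64.67.96.0/20


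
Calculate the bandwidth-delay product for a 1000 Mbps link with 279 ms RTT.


BDP = bandwidth * RTT
= 1000 Mbps * 279 ms
= 1000 * 1e6 * 279 / 1000 bits
= 279000000 bits
= 34875000 bytes
= 34057.6172 KB
BDP = 279000000 bits (34875000 bytes)


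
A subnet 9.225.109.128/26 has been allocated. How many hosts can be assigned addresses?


Host bits = 32 - 26 = 6
Total addresses = 2^6 = 64
Usable = total - 2 (network and broadcast)
Usable hosts: 62


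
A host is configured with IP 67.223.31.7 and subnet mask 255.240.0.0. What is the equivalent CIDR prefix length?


Binary: 11111111.11110000.00000000.00000000
Count leading 1s
Prefix: /12


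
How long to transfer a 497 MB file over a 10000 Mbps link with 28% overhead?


Effective throughput = 10000 * (1 - 28/100) = 7200 Mbps
File size in Mb = 497 * 8 = 3976 Mb
Time = 3976 / 7200
Time = 0.5522 seconds


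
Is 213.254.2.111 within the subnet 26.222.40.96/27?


Subnet network: 26.222.40.96
Test IP AND mask: 213.254.2.96
No, 213.254.2.111 is not in 26.222.40.96/27


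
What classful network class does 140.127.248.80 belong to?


First octet: 140
Binary: 10001100
10xxxxxx -> Class B (128-191)
Class B, default mask 255.255.0.0 (/16)


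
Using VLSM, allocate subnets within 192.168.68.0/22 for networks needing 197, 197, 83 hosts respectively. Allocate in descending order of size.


197 hosts -> /24 (254 usable): 192.168.68.0/24
197 hosts -> /24 (254 usable): 192.168.69.0/24
83 hosts -> /25 (126 usable): 192.168.70.0/25
Allocation: 192.168.68.0/24 (197 hosts, 254 usable); 192.168.69.0/24 (197 hosts, 254 usable); 192.168.70.0/25 (83 hosts, 126 usable)


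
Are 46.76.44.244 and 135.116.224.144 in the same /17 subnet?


Mask: 255.255.128.0
46.76.44.244 AND mask = 46.76.0.0
135.116.224.144 AND mask = 135.116.128.0
No, different subnets (46.76.0.0 vs 135.116.128.0)


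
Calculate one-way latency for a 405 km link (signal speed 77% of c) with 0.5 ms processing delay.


Speed = 0.77 * 3e5 km/s = 231000 km/s
Propagation delay = 405 / 231000 = 0.0018 s = 1.7532 ms
Processing delay = 0.5 ms
Total one-way latency = 2.2532 ms


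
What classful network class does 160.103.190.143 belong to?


First octet: 160
Binary: 10100000
10xxxxxx -> Class B (128-191)
Class B, default mask 255.255.0.0 (/16)


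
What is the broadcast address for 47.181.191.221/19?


Network: 47.181.160.0/19
Host bits = 13
Set all host bits to 1:
Broadcast: 47.181.191.255


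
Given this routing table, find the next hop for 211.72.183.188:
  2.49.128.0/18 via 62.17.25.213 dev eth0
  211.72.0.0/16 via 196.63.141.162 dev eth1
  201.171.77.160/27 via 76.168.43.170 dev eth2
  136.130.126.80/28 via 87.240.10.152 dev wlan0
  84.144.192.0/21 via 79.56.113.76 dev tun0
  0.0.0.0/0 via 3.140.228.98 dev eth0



Longest prefix match for 211.72.183.188:
  /18 2.49.128.0: no
  /16 211.72.0.0: MATCH
  /27 201.171.77.160: no
  /28 136.130.126.80: no
  /21 84.144.192.0: no
  /0 0.0.0.0: MATCH
Selected: next-hop 196.63.141.162 via eth1 (matched /16)


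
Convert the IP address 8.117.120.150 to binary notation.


8 = 00001000
117 = 01110101
120 = 01111000
150 = 10010110
Binary: 00001000.01110101.01111000.10010110


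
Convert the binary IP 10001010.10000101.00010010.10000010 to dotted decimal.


10001010 = 138
10000101 = 133
00010010 = 18
10000010 = 130
IP: 138.133.18.130


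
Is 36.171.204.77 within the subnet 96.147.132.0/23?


Subnet network: 96.147.132.0
Test IP AND mask: 36.171.204.0
No, 36.171.204.77 is not in 96.147.132.0/23


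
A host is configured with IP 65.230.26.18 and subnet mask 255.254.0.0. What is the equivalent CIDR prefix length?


Binary: 11111111.11111110.00000000.00000000
Count leading 1s
Prefix: /15


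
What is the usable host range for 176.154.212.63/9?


Network: 176.128.0.0
Broadcast: 176.255.255.255
First usable = network + 1
Last usable = broadcast - 1
Range: 176.128.0.1 to 176.255.255.254


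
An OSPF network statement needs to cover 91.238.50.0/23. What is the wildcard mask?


Subnet mask: 255.255.254.0
Wildcard = 255.255.255.255 - subnet mask
255 - 255 = 0
255 - 255 = 0
255 - 254 = 1
255 - 0 = 255
Wildcard: 0.0.1.255


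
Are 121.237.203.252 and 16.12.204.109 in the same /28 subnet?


Mask: 255.255.255.240
121.237.203.252 AND mask = 121.237.203.240
16.12.204.109 AND mask = 16.12.204.96
No, different subnets (121.237.203.240 vs 16.12.204.96)


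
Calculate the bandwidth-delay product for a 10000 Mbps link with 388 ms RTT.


BDP = bandwidth * RTT
= 10000 Mbps * 388 ms
= 10000 * 1e6 * 388 / 1000 bits
= 3880000000 bits
= 485000000 bytes
= 473632.8125 KB
BDP = 3880000000 bits (485000000 bytes)


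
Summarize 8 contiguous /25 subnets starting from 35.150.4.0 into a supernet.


Original prefix: /25
Number of subnets: 8 = 2^3
New prefix = 25 - 3 = 22
Supernet: 35.150.4.0/22


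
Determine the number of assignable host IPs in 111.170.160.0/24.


Host bits = 32 - 24 = 8
Total addresses = 2^8 = 256
Usable = total - 2 (network and broadcast)
Usable hosts: 254


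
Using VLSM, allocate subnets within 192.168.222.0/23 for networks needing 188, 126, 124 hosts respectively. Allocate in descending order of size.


188 hosts -> /24 (254 usable): 192.168.222.0/24
126 hosts -> /25 (126 usable): 192.168.223.0/25
124 hosts -> /25 (126 usable): 192.168.223.128/25
Allocation: 192.168.222.0/24 (188 hosts, 254 usable); 192.168.223.0/25 (126 hosts, 126 usable); 192.168.223.128/25 (124 hosts, 126 usable)


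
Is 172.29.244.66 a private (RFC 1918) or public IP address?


RFC 1918 private ranges:
  10.0.0.0/8 (10.0.0.0 - 10.255.255.255)
  172.16.0.0/12 (172.16.0.0 - 172.31.255.255)
  192.168.0.0/16 (192.168.0.0 - 192.168.255.255)
Private (in 172.16.0.0/12)


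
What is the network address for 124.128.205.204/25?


IP:   01111100.10000000.11001101.11001100
Mask: 11111111.11111111.11111111.10000000
AND operation:
Net:  01111100.10000000.11001101.10000000
Network: 124.128.205.128/25


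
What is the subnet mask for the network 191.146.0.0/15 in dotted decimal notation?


/15 means 15 network bits, 17 host bits
Binary: 11111111111111100000000000000000
Mask: 255.254.0.0


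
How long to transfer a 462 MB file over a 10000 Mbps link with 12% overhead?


Effective throughput = 10000 * (1 - 12/100) = 8800 Mbps
File size in Mb = 462 * 8 = 3696 Mb
Time = 3696 / 8800
Time = 0.42 seconds


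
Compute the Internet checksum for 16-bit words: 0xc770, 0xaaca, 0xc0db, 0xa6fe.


Sum all words (with carry folding):
+ 0xc770 = 0xc770
+ 0xaaca = 0x723b
+ 0xc0db = 0x3317
+ 0xa6fe = 0xda15
One's complement: ~0xda15
Checksum = 0x25ea


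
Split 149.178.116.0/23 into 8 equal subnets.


New prefix = 23 + 3 = 26
Each subnet has 64 addresses
  149.178.116.0/26
  149.178.116.64/26
  149.178.116.128/26
  149.178.116.192/26
  149.178.117.0/26
  149.178.117.64/26
  149.178.117.128/26
  149.178.117.192/26
Subnets: 149.178.116.0/26, 149.178.116.64/26, 149.178.116.128/26, 149.178.116.192/26, 149.178.117.0/26, 149.178.117.64/26, 149.178.117.128/26, 149.178.117.192/26


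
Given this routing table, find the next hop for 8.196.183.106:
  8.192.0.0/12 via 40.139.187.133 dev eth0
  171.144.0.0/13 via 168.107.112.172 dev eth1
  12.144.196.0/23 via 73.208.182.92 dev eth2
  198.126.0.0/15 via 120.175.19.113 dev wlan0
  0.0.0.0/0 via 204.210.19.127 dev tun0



Longest prefix match for 8.196.183.106:
  /12 8.192.0.0: MATCH
  /13 171.144.0.0: no
  /23 12.144.196.0: no
  /15 198.126.0.0: no
  /0 0.0.0.0: MATCH
Selected: next-hop 40.139.187.133 via eth0 (matched /12)


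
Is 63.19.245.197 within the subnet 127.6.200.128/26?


Subnet network: 127.6.200.128
Test IP AND mask: 63.19.245.192
No, 63.19.245.197 is not in 127.6.200.128/26


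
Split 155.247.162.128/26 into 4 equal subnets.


New prefix = 26 + 2 = 28
Each subnet has 16 addresses
  155.247.162.128/28
  155.247.162.144/28
  155.247.162.160/28
  155.247.162.176/28
Subnets: 155.247.162.128/28, 155.247.162.144/28, 155.247.162.160/28, 155.247.162.176/28


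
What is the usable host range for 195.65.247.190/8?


Network: 195.0.0.0
Broadcast: 195.255.255.255
First usable = network + 1
Last usable = broadcast - 1
Range: 195.0.0.1 to 195.255.255.254


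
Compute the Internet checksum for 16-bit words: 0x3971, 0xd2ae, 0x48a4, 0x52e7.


Sum all words (with carry folding):
+ 0x3971 = 0x3971
+ 0xd2ae = 0x0c20
+ 0x48a4 = 0x54c4
+ 0x52e7 = 0xa7ab
One's complement: ~0xa7ab
Checksum = 0x5854


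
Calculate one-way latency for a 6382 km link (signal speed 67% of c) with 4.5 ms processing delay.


Speed = 0.67 * 3e5 km/s = 201000 km/s
Propagation delay = 6382 / 201000 = 0.0318 s = 31.7512 ms
Processing delay = 4.5 ms
Total one-way latency = 36.2512 ms


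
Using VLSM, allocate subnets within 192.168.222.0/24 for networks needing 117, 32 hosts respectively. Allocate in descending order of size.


117 hosts -> /25 (126 usable): 192.168.222.0/25
32 hosts -> /26 (62 usable): 192.168.222.128/26
Allocation: 192.168.222.0/25 (117 hosts, 126 usable); 192.168.222.128/26 (32 hosts, 62 usable)


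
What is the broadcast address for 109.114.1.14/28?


Network: 109.114.1.0/28
Host bits = 4
Set all host bits to 1:
Broadcast: 109.114.1.15


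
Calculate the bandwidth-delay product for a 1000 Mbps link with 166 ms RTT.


BDP = bandwidth * RTT
= 1000 Mbps * 166 ms
= 1000 * 1e6 * 166 / 1000 bits
= 166000000 bits
= 20750000 bytes
= 20263.6719 KB
BDP = 166000000 bits (20750000 bytes)


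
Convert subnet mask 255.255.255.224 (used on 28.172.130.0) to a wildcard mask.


Subnet mask: 255.255.255.224
Wildcard = 255.255.255.255 - subnet mask
255 - 255 = 0
255 - 255 = 0
255 - 255 = 0
255 - 224 = 31
Wildcard: 0.0.0.31


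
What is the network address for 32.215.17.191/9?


IP:   00100000.11010111.00010001.10111111
Mask: 11111111.10000000.00000000.00000000
AND operation:
Net:  00100000.10000000.00000000.00000000
Network: 32.128.0.0/9


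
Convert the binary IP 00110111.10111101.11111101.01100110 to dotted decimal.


00110111 = 55
10111101 = 189
11111101 = 253
01100110 = 102
IP: 55.189.253.102


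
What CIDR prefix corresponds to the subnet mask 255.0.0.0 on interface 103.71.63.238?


Binary: 11111111.00000000.00000000.00000000
Count leading 1s
Prefix: /8


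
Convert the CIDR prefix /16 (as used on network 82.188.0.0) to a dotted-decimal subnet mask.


/16 means 16 network bits, 16 host bits
Binary: 11111111111111110000000000000000
Mask: 255.255.0.0


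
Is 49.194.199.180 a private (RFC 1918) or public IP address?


RFC 1918 private ranges:
  10.0.0.0/8 (10.0.0.0 - 10.255.255.255)
  172.16.0.0/12 (172.16.0.0 - 172.31.255.255)
  192.168.0.0/16 (192.168.0.0 - 192.168.255.255)
Public (not in any RFC 1918 range)


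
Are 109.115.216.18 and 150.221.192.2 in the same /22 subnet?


Mask: 255.255.252.0
109.115.216.18 AND mask = 109.115.216.0
150.221.192.2 AND mask = 150.221.192.0
No, different subnets (109.115.216.0 vs 150.221.192.0)


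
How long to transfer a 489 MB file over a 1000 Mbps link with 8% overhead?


Effective throughput = 1000 * (1 - 8/100) = 920 Mbps
File size in Mb = 489 * 8 = 3912 Mb
Time = 3912 / 920
Time = 4.2522 seconds


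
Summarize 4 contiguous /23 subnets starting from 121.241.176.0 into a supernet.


Original prefix: /23
Number of subnets: 4 = 2^2
New prefix = 23 - 2 = 21
Supernet: 121.241.176.0/21


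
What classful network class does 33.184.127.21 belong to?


First octet: 33
Binary: 00100001
0xxxxxxx -> Class A (1-126)
Class A, default mask 255.0.0.0 (/8)


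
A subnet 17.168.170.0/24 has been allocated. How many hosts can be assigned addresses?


Host bits = 32 - 24 = 8
Total addresses = 2^8 = 256
Usable = total - 2 (network and broadcast)
Usable hosts: 254


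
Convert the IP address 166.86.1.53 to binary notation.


166 = 10100110
86 = 01010110
1 = 00000001
53 = 00110101
Binary: 10100110.01010110.00000001.00110101


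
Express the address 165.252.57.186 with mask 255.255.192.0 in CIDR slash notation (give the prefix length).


Binary: 11111111.11111111.11000000.00000000
Count leading 1s
Prefix: /18


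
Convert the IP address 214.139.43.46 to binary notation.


214 = 11010110
139 = 10001011
43 = 00101011
46 = 00101110
Binary: 11010110.10001011.00101011.00101110


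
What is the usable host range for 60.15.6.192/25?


Network: 60.15.6.128
Broadcast: 60.15.6.255
First usable = network + 1
Last usable = broadcast - 1
Range: 60.15.6.129 to 60.15.6.254


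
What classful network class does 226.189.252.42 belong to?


First octet: 226
Binary: 11100010
1110xxxx -> Class D (224-239)
Class D (multicast), default mask N/A


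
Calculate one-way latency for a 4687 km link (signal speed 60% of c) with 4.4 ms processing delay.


Speed = 0.6 * 3e5 km/s = 180000 km/s
Propagation delay = 4687 / 180000 = 0.026 s = 26.0389 ms
Processing delay = 4.4 ms
Total one-way latency = 30.4389 ms


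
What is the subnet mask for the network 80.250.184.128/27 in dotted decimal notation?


/27 means 27 network bits, 5 host bits
Binary: 11111111111111111111111111100000
Mask: 255.255.255.224


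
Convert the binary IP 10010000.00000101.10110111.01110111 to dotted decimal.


10010000 = 144
00000101 = 5
10110111 = 183
01110111 = 119
IP: 144.5.183.119


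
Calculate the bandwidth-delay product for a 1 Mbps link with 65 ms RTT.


BDP = bandwidth * RTT
= 1 Mbps * 65 ms
= 1 * 1e6 * 65 / 1000 bits
= 65000 bits
= 8125 bytes
= 7.9346 KB
BDP = 65000 bits (8125 bytes)


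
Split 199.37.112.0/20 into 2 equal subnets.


New prefix = 20 + 1 = 21
Each subnet has 2048 addresses
  199.37.112.0/21
  199.37.120.0/21
Subnets: 199.37.112.0/21, 199.37.120.0/21


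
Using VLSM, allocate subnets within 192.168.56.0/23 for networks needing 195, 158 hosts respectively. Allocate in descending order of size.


195 hosts -> /24 (254 usable): 192.168.56.0/24
158 hosts -> /24 (254 usable): 192.168.57.0/24
Allocation: 192.168.56.0/24 (195 hosts, 254 usable); 192.168.57.0/24 (158 hosts, 254 usable)


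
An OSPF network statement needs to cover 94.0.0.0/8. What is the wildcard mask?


Subnet mask: 255.0.0.0
Wildcard = 255.255.255.255 - subnet mask
255 - 255 = 0
255 - 0 = 255
255 - 0 = 255
255 - 0 = 255
Wildcard: 0.255.255.255


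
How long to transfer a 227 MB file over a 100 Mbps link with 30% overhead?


Effective throughput = 100 * (1 - 30/100) = 70 Mbps
File size in Mb = 227 * 8 = 1816 Mb
Time = 1816 / 70
Time = 25.9429 seconds


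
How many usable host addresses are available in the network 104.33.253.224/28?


Host bits = 32 - 28 = 4
Total addresses = 2^4 = 16
Usable = total - 2 (network and broadcast)
Usable hosts: 14


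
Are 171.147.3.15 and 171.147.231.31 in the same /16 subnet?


Mask: 255.255.0.0
171.147.3.15 AND mask = 171.147.0.0
171.147.231.31 AND mask = 171.147.0.0
Yes, same subnet (171.147.0.0)


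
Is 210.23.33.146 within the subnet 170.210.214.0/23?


Subnet network: 170.210.214.0
Test IP AND mask: 210.23.32.0
No, 210.23.33.146 is not in 170.210.214.0/23


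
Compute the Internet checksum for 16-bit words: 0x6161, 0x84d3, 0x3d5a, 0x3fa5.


Sum all words (with carry folding):
+ 0x6161 = 0x6161
+ 0x84d3 = 0xe634
+ 0x3d5a = 0x238f
+ 0x3fa5 = 0x6334
One's complement: ~0x6334
Checksum = 0x9ccb


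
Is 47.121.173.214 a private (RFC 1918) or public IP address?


RFC 1918 private ranges:
  10.0.0.0/8 (10.0.0.0 - 10.255.255.255)
  172.16.0.0/12 (172.16.0.0 - 172.31.255.255)
  192.168.0.0/16 (192.168.0.0 - 192.168.255.255)
Public (not in any RFC 1918 range)


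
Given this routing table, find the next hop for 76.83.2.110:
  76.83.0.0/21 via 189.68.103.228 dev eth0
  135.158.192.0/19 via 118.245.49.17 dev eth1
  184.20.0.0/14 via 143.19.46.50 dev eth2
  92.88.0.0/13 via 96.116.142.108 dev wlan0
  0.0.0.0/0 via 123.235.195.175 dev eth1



Longest prefix match for 76.83.2.110:
  /21 76.83.0.0: MATCH
  /19 135.158.192.0: no
  /14 184.20.0.0: no
  /13 92.88.0.0: no
  /0 0.0.0.0: MATCH
Selected: next-hop 189.68.103.228 via eth0 (matched /21)


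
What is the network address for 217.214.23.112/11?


IP:   11011001.11010110.00010111.01110000
Mask: 11111111.11100000.00000000.00000000
AND operation:
Net:  11011001.11000000.00000000.00000000
Network: 217.192.0.0/11


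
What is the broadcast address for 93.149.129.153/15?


Network: 93.148.0.0/15
Host bits = 17
Set all host bits to 1:
Broadcast: 93.149.255.255


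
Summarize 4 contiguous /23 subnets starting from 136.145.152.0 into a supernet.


Original prefix: /23
Number of subnets: 4 = 2^2
New prefix = 23 - 2 = 21
Supernet: 136.145.152.0/21


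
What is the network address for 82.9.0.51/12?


IP:   01010010.00001001.00000000.00110011
Mask: 11111111.11110000.00000000.00000000
AND operation:
Net:  01010010.00000000.00000000.00000000
Network: 82.0.0.0/12


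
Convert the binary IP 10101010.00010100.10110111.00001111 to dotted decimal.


10101010 = 170
00010100 = 20
10110111 = 183
00001111 = 15
IP: 170.20.183.15


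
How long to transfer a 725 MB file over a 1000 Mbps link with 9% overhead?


Effective throughput = 1000 * (1 - 9/100) = 910 Mbps
File size in Mb = 725 * 8 = 5800 Mb
Time = 5800 / 910
Time = 6.3736 seconds


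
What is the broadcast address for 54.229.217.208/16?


Network: 54.229.0.0/16
Host bits = 16
Set all host bits to 1:
Broadcast: 54.229.255.255


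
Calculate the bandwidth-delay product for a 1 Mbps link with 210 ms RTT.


BDP = bandwidth * RTT
= 1 Mbps * 210 ms
= 1 * 1e6 * 210 / 1000 bits
= 210000 bits
= 26250 bytes
= 25.6348 KB
BDP = 210000 bits (26250 bytes)


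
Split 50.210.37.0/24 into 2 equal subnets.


New prefix = 24 + 1 = 25
Each subnet has 128 addresses
  50.210.37.0/25
  50.210.37.128/25
Subnets: 50.210.37.0/25, 50.210.37.128/25


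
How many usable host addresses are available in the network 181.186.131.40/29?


Host bits = 32 - 29 = 3
Total addresses = 2^3 = 8
Usable = total - 2 (network and broadcast)
Usable hosts: 6


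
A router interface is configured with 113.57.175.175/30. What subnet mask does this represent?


/30 means 30 network bits, 2 host bits
Binary: 11111111111111111111111111111100
Mask: 255.255.255.252


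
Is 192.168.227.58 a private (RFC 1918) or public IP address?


RFC 1918 private ranges:
  10.0.0.0/8 (10.0.0.0 - 10.255.255.255)
  172.16.0.0/12 (172.16.0.0 - 172.31.255.255)
  192.168.0.0/16 (192.168.0.0 - 192.168.255.255)
Private (in 192.168.0.0/16)


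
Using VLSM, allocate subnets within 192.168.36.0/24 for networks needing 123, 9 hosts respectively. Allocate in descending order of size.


123 hosts -> /25 (126 usable): 192.168.36.0/25
9 hosts -> /28 (14 usable): 192.168.36.128/28
Allocation: 192.168.36.0/25 (123 hosts, 126 usable); 192.168.36.128/28 (9 hosts, 14 usable)


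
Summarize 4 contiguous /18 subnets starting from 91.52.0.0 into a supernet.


Original prefix: /18
Number of subnets: 4 = 2^2
New prefix = 18 - 2 = 16
Supernet: 91.52.0.0/16


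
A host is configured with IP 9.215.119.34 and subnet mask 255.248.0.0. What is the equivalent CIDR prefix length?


Binary: 11111111.11111000.00000000.00000000
Count leading 1s
Prefix: /13


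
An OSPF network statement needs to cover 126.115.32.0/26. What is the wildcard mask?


Subnet mask: 255.255.255.192
Wildcard = 255.255.255.255 - subnet mask
255 - 255 = 0
255 - 255 = 0
255 - 255 = 0
255 - 192 = 63
Wildcard: 0.0.0.63


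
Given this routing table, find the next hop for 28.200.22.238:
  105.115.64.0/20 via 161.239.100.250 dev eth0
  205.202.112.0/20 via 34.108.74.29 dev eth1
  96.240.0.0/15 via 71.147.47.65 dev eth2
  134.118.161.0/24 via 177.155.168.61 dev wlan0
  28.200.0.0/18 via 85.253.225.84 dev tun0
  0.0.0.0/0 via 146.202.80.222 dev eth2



Longest prefix match for 28.200.22.238:
  /20 105.115.64.0: no
  /20 205.202.112.0: no
  /15 96.240.0.0: no
  /24 134.118.161.0: no
  /18 28.200.0.0: MATCH
  /0 0.0.0.0: MATCH
Selected: next-hop 85.253.225.84 via tun0 (matched /18)


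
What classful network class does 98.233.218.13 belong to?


First octet: 98
Binary: 01100010
0xxxxxxx -> Class A (1-126)
Class A, default mask 255.0.0.0 (/8)


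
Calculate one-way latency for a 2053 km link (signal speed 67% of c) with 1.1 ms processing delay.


Speed = 0.67 * 3e5 km/s = 201000 km/s
Propagation delay = 2053 / 201000 = 0.0102 s = 10.2139 ms
Processing delay = 1.1 ms
Total one-way latency = 11.3139 ms


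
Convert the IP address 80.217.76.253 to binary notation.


80 = 01010000
217 = 11011001
76 = 01001100
253 = 11111101
Binary: 01010000.11011001.01001100.11111101


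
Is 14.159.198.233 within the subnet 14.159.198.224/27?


Subnet network: 14.159.198.224
Test IP AND mask: 14.159.198.224
Yes, 14.159.198.233 is in 14.159.198.224/27


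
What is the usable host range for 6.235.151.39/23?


Network: 6.235.150.0
Broadcast: 6.235.151.255
First usable = network + 1
Last usable = broadcast - 1
Range: 6.235.150.1 to 6.235.151.254


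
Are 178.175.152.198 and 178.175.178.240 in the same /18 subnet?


Mask: 255.255.192.0
178.175.152.198 AND mask = 178.175.128.0
178.175.178.240 AND mask = 178.175.128.0
Yes, same subnet (178.175.128.0)


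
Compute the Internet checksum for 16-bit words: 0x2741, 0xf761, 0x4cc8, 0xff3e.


Sum all words (with carry folding):
+ 0x2741 = 0x2741
+ 0xf761 = 0x1ea3
+ 0x4cc8 = 0x6b6b
+ 0xff3e = 0x6aaa
One's complement: ~0x6aaa
Checksum = 0x9555


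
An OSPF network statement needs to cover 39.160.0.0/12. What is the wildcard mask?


Subnet mask: 255.240.0.0
Wildcard = 255.255.255.255 - subnet mask
255 - 255 = 0
255 - 240 = 15
255 - 0 = 255
255 - 0 = 255
Wildcard: 0.15.255.255


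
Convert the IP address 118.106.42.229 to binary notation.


118 = 01110110
106 = 01101010
42 = 00101010
229 = 11100101
Binary: 01110110.01101010.00101010.11100101


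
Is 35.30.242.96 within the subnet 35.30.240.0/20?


Subnet network: 35.30.240.0
Test IP AND mask: 35.30.240.0
Yes, 35.30.242.96 is in 35.30.240.0/20


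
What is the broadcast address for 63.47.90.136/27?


Network: 63.47.90.128/27
Host bits = 5
Set all host bits to 1:
Broadcast: 63.47.90.159


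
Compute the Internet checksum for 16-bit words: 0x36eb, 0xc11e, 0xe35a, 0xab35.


Sum all words (with carry folding):
+ 0x36eb = 0x36eb
+ 0xc11e = 0xf809
+ 0xe35a = 0xdb64
+ 0xab35 = 0x869a
One's complement: ~0x869a
Checksum = 0x7965


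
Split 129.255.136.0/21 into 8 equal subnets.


New prefix = 21 + 3 = 24
Each subnet has 256 addresses
  129.255.136.0/24
  129.255.137.0/24
  129.255.138.0/24
  129.255.139.0/24
  129.255.140.0/24
  129.255.141.0/24
  129.255.142.0/24
  129.255.143.0/24
Subnets: 129.255.136.0/24, 129.255.137.0/24, 129.255.138.0/24, 129.255.139.0/24, 129.255.140.0/24, 129.255.141.0/24, 129.255.142.0/24, 129.255.143.0/24
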